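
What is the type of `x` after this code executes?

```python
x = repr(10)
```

repr() returns str

str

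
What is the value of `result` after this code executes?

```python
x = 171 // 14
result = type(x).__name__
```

x is int; result = 'int'

'int'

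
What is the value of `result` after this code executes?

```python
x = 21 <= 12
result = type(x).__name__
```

x is bool; result = 'bool'

'bool'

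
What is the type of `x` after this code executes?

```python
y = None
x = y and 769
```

'and' returns first falsy value (None)

NoneType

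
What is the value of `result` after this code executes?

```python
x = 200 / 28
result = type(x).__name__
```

x is float; result = 'float'

'float'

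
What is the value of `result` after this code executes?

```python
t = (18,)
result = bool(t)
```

t = (18,); result = True

True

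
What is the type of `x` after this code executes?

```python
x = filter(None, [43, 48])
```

filter() returns a filter object

filter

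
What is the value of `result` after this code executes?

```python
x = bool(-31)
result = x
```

x = True; result = True

True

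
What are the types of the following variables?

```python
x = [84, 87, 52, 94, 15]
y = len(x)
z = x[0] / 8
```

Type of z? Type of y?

int / int = float; len() returns int

float, int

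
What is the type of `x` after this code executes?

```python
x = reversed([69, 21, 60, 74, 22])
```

reversed() on a list returns list_reverseiterator

list_reverseiterator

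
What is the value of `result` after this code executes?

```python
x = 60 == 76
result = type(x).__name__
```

x is bool; result = 'bool'

'bool'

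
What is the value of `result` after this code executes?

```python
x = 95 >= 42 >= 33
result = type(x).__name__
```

x is bool; result = 'bool'

'bool'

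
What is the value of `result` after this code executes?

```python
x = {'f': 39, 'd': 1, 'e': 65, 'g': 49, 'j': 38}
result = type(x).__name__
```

x is dict; result = 'dict'

'dict'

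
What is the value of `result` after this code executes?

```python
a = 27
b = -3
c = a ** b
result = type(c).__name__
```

a is int; b is int; c is float; result = 'float'

'float'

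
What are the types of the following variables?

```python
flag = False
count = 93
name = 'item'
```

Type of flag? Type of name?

flag is assigned the constant False, which has type bool; name is assigned a quoted string literal, so it is a str

bool, str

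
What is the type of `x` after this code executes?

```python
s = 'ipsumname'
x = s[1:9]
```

Slicing a str returns str

str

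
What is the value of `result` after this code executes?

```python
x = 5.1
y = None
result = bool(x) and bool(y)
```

x = 5.1; y = None; result = False

False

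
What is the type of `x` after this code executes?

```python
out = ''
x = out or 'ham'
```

'or' returns first truthy value (str)

str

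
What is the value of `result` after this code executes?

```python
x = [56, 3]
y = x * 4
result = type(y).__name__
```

x is list; y is list; result = 'list'

'list'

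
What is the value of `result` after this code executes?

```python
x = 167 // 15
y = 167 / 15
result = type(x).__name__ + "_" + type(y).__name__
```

x is int; y is float; result = 'int_float'

'int_float'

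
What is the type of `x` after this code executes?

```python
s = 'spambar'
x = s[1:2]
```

Slicing a str returns str

str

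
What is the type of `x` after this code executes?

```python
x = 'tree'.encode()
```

str.encode() returns bytes

bytes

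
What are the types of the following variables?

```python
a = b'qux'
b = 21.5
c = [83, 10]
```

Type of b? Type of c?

b is assigned a number with a decimal point, so it is a float; c is assigned a list literal (square brackets)

float, list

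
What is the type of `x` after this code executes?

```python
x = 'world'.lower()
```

str.lower() returns str

str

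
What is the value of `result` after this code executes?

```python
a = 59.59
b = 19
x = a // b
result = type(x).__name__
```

a is float; b is int; x is float; result = 'float'

'float'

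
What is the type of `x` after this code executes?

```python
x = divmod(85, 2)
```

divmod() returns tuple of (quotient, remainder)

tuple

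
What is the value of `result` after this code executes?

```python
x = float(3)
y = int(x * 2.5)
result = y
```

x = 3.0; y = 7; result = 7

7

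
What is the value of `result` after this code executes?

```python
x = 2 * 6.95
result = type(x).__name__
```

x is float; result = 'float'

'float'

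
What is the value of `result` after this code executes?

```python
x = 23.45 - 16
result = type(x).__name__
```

x is float; result = 'float'

'float'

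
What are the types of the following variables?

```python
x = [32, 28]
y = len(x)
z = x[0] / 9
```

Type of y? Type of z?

len() returns int; int / int = float

int, float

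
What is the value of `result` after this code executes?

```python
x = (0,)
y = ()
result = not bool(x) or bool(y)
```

x = (0,); y = (); result = False

False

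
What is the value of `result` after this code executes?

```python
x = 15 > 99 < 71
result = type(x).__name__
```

x is bool; result = 'bool'

'bool'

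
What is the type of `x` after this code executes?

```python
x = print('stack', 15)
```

print() returns None

NoneType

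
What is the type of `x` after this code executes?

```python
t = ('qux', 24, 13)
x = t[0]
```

Index 0 of tuple is a str literal

str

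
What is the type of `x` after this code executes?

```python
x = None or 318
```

'or' with None returns the other truthy value

int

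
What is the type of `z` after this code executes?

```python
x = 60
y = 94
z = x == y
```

Comparison returns bool

bool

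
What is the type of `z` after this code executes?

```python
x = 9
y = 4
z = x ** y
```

positive int ** positive int = int

int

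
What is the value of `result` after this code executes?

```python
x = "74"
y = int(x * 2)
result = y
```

x = '74'; y = 7474; result = 7474

7474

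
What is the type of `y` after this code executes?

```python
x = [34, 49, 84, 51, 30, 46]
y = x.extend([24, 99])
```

list.extend() returns None

NoneType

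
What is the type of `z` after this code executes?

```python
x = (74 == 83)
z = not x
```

'not' returns bool

bool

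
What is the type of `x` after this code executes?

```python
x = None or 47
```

'or' with None returns the other truthy value

int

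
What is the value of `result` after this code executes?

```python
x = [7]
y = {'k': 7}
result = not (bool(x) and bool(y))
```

x = [7]; y = {'k': 7}; result = False

False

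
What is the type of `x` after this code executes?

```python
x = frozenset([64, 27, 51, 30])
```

frozenset() returns frozenset

frozenset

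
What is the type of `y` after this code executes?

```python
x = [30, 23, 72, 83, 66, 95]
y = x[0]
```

Indexing list[int] returns int

int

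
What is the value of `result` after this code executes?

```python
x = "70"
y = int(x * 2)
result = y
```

x = '70'; y = 7070; result = 7070

7070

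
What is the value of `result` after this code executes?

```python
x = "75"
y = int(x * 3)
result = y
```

x = '75'; y = 757575; result = 757575

757575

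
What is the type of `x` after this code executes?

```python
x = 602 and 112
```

'and' with truthy values returns last operand (int)

int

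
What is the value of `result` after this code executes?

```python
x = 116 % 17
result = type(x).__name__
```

x is int; result = 'int'

'int'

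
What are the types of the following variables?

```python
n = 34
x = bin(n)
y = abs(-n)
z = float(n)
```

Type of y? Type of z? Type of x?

abs() of int returns int; float() returns float; bin() returns str

int, float, str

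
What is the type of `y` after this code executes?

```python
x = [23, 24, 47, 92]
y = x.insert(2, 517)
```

list.insert() returns None

NoneType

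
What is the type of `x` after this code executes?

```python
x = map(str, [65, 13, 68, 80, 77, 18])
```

map() returns a map object

map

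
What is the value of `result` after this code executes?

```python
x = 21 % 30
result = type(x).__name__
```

x is int; result = 'int'

'int'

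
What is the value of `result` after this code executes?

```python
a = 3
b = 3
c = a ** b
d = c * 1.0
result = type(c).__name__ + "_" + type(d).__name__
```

a is int; b is int; c is int; d is float; result = 'int_float'

'int_float'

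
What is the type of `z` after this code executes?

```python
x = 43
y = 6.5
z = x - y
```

int - float = float

float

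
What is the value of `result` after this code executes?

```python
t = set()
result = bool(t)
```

t = set(); result = False

False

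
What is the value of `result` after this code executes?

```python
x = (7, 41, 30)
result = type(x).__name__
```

x is tuple; result = 'tuple'

'tuple'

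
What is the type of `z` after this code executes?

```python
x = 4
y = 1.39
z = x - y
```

int - float = float

float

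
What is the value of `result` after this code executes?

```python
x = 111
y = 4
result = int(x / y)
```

x = 111; y = 4; result = 27

27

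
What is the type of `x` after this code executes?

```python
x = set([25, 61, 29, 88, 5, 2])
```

set() constructor returns set

set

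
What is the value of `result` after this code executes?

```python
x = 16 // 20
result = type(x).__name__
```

x is int; result = 'int'

'int'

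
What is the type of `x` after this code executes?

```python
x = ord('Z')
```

ord() returns int (code point)

int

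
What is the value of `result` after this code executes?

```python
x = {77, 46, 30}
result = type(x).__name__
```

x is set; result = 'set'

'set'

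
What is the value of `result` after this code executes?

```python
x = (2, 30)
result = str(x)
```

x = (2, 30); result = '(2, 30)'

'(2, 30)'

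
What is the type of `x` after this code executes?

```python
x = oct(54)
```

oct() returns str representation

str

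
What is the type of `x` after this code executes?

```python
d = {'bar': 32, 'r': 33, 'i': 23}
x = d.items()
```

dict.items() returns dict_items view

dict_items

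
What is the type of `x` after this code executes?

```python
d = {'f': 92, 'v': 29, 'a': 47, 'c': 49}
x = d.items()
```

dict.items() returns dict_items view

dict_items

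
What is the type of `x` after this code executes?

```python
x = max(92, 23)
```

max() of ints returns int

int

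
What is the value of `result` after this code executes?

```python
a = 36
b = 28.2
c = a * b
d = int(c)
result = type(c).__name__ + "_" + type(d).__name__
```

a is int; b is float; c is float; d is int; result = 'float_int'

'float_int'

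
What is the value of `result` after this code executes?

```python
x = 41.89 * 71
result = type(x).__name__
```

x is float; result = 'float'

'float'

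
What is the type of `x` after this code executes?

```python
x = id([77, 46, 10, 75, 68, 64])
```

id() returns int

int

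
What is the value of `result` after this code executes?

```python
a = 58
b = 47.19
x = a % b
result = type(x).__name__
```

a is int; b is float; x is float; result = 'float'

'float'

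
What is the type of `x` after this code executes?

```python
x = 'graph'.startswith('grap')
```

str.startswith() returns bool

bool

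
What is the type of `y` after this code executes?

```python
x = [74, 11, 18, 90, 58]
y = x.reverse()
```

list.reverse() returns None

NoneType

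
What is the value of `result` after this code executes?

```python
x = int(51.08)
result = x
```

x = 51; result = 51

51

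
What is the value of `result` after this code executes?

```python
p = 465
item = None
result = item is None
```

p = 465; item = None; result = True

True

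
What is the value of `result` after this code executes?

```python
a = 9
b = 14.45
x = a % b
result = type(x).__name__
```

a is int; b is float; x is float; result = 'float'

'float'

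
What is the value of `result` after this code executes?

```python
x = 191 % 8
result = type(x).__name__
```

x is int; result = 'int'

'int'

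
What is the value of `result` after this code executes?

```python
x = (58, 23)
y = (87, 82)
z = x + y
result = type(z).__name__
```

x is tuple; y is tuple; z is tuple; result = 'tuple'

'tuple'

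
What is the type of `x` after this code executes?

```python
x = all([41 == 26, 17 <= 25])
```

all() returns bool

bool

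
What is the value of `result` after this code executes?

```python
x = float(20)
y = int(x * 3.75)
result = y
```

x = 20.0; y = 75; result = 75

75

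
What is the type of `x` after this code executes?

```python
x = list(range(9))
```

list(range()) returns list

list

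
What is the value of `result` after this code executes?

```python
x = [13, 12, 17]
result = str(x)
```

x = [13, 12, 17]; result = '[13, 12, 17]'

'[13, 12, 17]'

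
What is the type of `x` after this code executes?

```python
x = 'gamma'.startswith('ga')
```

str.startswith() returns bool

bool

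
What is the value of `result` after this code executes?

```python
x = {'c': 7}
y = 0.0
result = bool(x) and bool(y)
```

x = {'c': 7}; y = 0.0; result = False

False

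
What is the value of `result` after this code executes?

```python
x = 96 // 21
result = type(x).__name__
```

x is int; result = 'int'

'int'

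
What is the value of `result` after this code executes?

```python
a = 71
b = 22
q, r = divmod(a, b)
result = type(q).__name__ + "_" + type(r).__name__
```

a is int; b is int; q is int; r is int; result = 'int_int'

'int_int'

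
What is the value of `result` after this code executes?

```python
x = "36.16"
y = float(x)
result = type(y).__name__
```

x is str; y is float; result = 'float'

'float'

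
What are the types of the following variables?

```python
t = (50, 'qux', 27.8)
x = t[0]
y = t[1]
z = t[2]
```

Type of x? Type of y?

tuple[0] is int; tuple[1] is str

int, str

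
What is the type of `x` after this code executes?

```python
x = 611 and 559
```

'and' with truthy values returns last operand (int)

int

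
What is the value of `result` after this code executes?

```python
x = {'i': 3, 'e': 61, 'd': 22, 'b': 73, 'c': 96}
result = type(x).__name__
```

x is dict; result = 'dict'

'dict'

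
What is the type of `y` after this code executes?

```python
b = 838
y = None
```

None has type NoneType

NoneType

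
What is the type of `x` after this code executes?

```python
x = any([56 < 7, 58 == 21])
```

any() returns bool

bool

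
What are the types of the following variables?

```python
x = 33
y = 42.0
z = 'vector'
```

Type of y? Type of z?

y is assigned a number with a decimal point, so it is a float; z is assigned a quoted string literal, so it is a str

float, str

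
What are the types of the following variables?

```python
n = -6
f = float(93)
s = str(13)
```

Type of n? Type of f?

n is assigned a bare integer (no decimal point), so it is an int; f is assigned the result of calling float(), which returns a float

int, float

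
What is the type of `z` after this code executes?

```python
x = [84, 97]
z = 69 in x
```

'in' operator returns bool

bool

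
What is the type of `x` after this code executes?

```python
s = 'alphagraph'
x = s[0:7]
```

Slicing a str returns str

str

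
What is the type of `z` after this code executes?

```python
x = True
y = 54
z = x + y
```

bool + int = int (bool is subclass of int)

int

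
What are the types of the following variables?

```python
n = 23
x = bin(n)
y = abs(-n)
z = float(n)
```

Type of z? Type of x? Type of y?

float() returns float; bin() returns str; abs() of int returns int

float, str, int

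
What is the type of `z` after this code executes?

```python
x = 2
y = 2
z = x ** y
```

positive int ** positive int = int

int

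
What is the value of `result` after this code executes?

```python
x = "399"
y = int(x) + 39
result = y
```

x = '399'; y = 438; result = 438

438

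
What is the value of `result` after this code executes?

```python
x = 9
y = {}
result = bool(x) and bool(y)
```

x = 9; y = {}; result = False

False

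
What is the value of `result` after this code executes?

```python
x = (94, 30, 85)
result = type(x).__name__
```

x is tuple; result = 'tuple'

'tuple'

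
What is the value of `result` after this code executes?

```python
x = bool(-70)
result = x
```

x = True; result = True

True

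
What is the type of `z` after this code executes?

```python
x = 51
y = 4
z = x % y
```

int % int = int

int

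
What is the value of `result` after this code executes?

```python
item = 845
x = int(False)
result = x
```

item = 845; x = 0; result = 0

0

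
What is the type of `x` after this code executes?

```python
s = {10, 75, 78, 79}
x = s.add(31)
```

set.add() returns None (mutates in place)

NoneType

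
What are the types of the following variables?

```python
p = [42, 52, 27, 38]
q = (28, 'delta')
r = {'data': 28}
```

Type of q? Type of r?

q is assigned a tuple (parenthesized, comma-separated values); r is assigned a dict literal ({key: value})

tuple, dict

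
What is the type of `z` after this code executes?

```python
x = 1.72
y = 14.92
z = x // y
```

float // float = float

float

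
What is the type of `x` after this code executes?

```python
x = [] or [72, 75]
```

'or' returns first truthy value (list)

list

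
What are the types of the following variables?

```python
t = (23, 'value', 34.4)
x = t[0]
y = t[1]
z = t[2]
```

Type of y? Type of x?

tuple[1] is str; tuple[0] is int

str, int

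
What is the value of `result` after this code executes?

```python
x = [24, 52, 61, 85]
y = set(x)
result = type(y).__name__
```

x is list; y is set; result = 'set'

'set'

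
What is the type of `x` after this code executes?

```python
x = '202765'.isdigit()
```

str.isdigit() returns bool

bool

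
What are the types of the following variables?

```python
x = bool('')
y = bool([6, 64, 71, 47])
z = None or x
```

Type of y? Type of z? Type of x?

bool() returns bool; None or bool returns the bool; bool() returns bool

bool, bool, bool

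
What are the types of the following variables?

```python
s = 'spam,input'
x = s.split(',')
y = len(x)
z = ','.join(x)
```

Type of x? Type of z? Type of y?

str.split() returns list; str.join() returns str; len() returns int

list, str, int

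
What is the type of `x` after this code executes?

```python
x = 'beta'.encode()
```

str.encode() returns bytes

bytes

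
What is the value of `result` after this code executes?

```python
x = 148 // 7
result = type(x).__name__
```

x is int; result = 'int'

'int'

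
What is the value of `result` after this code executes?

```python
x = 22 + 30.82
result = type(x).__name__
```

x is float; result = 'float'

'float'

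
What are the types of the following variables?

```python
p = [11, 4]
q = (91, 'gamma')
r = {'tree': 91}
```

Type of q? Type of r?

q is assigned a tuple (parenthesized, comma-separated values); r is assigned a dict literal ({key: value})

tuple, dict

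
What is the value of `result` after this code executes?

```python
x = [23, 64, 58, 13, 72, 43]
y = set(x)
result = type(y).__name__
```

x is list; y is set; result = 'set'

'set'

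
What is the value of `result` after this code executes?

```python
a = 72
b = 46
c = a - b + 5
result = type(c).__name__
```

a is int; b is int; c is int; result = 'int'

'int'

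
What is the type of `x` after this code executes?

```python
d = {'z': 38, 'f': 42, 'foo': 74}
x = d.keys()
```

.keys() returns dict_keys view

dict_keys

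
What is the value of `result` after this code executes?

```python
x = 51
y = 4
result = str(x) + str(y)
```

x = 51; y = 4; result = '514'

'514'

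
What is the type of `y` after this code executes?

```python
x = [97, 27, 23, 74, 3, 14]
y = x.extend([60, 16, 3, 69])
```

list.extend() returns None

NoneType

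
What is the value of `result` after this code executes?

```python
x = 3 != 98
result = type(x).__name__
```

x is bool; result = 'bool'

'bool'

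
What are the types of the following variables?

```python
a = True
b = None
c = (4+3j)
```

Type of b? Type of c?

b is assigned None, whose type is NoneType; c is assigned (4+3j), an int plus an imaginary literal (j suffix), which evaluates to complex

NoneType, complex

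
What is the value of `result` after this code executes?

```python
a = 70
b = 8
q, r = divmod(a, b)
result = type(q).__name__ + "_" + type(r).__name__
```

a is int; b is int; q is int; r is int; result = 'int_int'

'int_int'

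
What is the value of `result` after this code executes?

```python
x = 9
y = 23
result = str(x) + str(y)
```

x = 9; y = 23; result = '923'

'923'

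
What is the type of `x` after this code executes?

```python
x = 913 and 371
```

'and' with truthy values returns last operand (int)

int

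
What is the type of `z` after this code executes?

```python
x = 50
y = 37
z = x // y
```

int // int = int

int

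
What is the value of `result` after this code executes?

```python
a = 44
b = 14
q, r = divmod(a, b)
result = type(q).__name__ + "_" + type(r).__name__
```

a is int; b is int; q is int; r is int; result = 'int_int'

'int_int'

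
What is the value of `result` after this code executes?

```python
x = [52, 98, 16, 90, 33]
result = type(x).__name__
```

x is list; result = 'list'

'list'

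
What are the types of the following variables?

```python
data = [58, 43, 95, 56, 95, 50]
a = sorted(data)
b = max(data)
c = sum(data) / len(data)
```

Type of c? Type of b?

int / int = float; max of ints returns int

float, int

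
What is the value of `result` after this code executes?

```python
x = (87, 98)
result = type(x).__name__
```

x is tuple; result = 'tuple'

'tuple'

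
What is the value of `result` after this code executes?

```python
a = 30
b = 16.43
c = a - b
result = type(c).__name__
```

a is int; b is float; c is float; result = 'float'

'float'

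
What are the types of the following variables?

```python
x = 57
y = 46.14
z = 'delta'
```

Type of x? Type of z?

x is assigned a bare integer (no decimal point), so it is an int; z is assigned a quoted string literal, so it is a str

int, str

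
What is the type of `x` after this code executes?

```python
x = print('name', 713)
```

print() returns None

NoneType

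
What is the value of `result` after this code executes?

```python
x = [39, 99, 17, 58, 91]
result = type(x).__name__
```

x is list; result = 'list'

'list'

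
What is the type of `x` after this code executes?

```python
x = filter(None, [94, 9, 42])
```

filter() returns a filter object

filter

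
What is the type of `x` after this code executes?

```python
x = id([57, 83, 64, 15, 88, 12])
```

id() returns int

int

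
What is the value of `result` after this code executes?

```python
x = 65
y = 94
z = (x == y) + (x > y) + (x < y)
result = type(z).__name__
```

x is int; y is int; z is int; result = 'int'

'int'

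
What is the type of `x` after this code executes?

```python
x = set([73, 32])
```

set() constructor returns set

set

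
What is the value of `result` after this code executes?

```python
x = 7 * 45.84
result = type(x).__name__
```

x is float; result = 'float'

'float'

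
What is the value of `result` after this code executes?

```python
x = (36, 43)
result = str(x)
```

x = (36, 43); result = '(36, 43)'

'(36, 43)'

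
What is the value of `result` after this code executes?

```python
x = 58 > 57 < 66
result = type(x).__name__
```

x is bool; result = 'bool'

'bool'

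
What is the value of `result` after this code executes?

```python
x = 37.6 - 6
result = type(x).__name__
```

x is float; result = 'float'

'float'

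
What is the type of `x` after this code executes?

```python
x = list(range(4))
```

list(range()) returns list

list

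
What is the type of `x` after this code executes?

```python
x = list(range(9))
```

list(range()) returns list

list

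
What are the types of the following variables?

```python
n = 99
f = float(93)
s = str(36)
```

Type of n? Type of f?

n is assigned a bare integer (no decimal point), so it is an int; f is assigned the result of calling float(), which returns a float

int, float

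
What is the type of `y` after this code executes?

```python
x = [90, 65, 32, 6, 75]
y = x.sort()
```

list.sort() returns None (mutates in place)

NoneType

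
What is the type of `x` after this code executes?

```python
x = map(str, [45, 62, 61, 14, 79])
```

map() returns a map object

map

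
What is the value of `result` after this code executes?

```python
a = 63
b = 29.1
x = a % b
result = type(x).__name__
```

a is int; b is float; x is float; result = 'float'

'float'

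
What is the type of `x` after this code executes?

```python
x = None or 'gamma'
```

'or' with None returns the other truthy value (str)

str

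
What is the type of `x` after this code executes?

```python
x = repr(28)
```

repr() returns str

str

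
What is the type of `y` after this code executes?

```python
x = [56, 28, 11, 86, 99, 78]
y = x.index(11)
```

list.index() returns int

int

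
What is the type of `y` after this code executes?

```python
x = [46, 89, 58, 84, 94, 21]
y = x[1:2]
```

Slicing a list returns a list

list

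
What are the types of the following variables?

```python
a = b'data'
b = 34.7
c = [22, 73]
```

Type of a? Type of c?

a is assigned a bytes literal (b'...' prefix); c is assigned a list literal (square brackets)

bytes, list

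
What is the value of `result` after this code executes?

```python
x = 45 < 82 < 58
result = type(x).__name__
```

x is bool; result = 'bool'

'bool'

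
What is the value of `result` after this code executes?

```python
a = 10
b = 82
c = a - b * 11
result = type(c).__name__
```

a is int; b is int; c is int; result = 'int'

'int'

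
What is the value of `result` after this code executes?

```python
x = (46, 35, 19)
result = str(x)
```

x = (46, 35, 19); result = '(46, 35, 19)'

'(46, 35, 19)'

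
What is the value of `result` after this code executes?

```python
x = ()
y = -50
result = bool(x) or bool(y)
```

x = (); y = -50; result = True

True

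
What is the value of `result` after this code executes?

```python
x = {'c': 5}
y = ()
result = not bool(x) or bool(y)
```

x = {'c': 5}; y = (); result = False

False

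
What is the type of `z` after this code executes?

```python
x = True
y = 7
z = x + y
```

bool + int = int (bool is subclass of int)

int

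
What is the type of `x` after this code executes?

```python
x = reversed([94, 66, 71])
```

reversed() on a list returns list_reverseiterator

list_reverseiterator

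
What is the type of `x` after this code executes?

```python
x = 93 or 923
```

'or' returns first truthy value (int)

int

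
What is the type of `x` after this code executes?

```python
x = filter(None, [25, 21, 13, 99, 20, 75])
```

filter() returns a filter object

filter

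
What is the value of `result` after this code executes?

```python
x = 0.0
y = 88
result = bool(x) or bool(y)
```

x = 0.0; y = 88; result = True

True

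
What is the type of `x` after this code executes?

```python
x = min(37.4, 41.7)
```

min() of floats returns float

float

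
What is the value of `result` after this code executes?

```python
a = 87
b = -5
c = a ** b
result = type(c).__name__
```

a is int; b is int; c is float; result = 'float'

'float'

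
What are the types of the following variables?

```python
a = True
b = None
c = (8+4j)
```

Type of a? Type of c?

a is assigned the constant True, which has type bool; c is assigned (8+4j), an int plus an imaginary literal (j suffix), which evaluates to complex

bool, complex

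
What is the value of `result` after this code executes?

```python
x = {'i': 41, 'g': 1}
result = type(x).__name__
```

x is dict; result = 'dict'

'dict'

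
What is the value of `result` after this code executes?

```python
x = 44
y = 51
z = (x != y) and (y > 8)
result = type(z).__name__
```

x is int; y is int; z is bool; result = 'bool'

'bool'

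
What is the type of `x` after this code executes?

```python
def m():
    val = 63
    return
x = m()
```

Bare return returns None

NoneType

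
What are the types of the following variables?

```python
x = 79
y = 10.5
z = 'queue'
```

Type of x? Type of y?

x is assigned a bare integer (no decimal point), so it is an int; y is assigned a number with a decimal point, so it is a float

int, float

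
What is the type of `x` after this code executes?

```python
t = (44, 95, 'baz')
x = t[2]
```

Index 2 of tuple is a str literal

str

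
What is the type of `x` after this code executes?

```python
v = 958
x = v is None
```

'is' comparison returns bool

bool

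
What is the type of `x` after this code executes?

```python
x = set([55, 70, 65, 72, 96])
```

set() constructor returns set

set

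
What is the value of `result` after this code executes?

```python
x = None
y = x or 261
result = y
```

x = None; y = 261; result = 261

261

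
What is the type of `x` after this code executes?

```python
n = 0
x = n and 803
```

'and' returns first falsy value (0 is int)

int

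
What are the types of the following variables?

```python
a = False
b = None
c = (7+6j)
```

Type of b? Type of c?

b is assigned None, whose type is NoneType; c is assigned (7+6j), an int plus an imaginary literal (j suffix), which evaluates to complex

NoneType, complex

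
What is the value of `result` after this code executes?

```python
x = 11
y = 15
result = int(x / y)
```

x = 11; y = 15; result = 0

0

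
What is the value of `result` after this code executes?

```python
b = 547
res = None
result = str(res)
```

b = 547; res = None; result = 'None'

'None'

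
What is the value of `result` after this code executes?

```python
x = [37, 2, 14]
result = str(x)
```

x = [37, 2, 14]; result = '[37, 2, 14]'

'[37, 2, 14]'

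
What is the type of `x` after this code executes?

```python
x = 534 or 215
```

'or' returns first truthy value (int)

int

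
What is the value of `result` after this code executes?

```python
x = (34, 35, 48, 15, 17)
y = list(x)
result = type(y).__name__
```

x is tuple; y is list; result = 'list'

'list'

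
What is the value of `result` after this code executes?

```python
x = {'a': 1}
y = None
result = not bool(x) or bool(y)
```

x = {'a': 1}; y = None; result = False

False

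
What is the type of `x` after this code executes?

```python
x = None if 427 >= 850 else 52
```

427 >= 850 is False, so the else branch is taken

int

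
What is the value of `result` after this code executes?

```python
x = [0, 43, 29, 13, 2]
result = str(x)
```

x = [0, 43, 29, 13, 2]; result = '[0, 43, 29, 13, 2]'

'[0, 43, 29, 13, 2]'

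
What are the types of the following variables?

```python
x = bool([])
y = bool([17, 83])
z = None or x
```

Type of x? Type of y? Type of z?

bool() returns bool; bool() returns bool; None or bool returns the bool

bool, bool, bool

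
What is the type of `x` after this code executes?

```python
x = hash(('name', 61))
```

hash() returns int

int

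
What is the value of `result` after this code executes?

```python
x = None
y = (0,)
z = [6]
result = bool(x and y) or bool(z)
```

x = None; y = (0,); z = [6]; result = True

True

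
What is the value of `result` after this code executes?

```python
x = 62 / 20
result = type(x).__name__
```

x is float; result = 'float'

'float'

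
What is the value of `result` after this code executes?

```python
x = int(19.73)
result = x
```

x = 19; result = 19

19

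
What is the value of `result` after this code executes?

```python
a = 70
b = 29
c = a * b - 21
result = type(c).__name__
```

a is int; b is int; c is int; result = 'int'

'int'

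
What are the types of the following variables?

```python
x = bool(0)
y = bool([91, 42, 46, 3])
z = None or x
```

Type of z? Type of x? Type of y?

None or bool returns the bool; bool() returns bool; bool() returns bool

bool, bool, bool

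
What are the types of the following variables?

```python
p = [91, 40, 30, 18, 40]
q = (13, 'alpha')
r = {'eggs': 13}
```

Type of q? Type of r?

q is assigned a tuple (parenthesized, comma-separated values); r is assigned a dict literal ({key: value})

tuple, dict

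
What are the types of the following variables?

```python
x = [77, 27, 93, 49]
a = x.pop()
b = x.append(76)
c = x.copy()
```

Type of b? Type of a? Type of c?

append() returns None; pop() returns element; copy() returns list

NoneType, int, list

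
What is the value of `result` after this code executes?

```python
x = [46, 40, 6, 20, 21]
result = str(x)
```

x = [46, 40, 6, 20, 21]; result = '[46, 40, 6, 20, 21]'

'[46, 40, 6, 20, 21]'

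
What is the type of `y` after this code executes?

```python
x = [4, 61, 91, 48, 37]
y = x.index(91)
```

list.index() returns int

int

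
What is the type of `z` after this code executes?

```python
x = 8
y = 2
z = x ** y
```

positive int ** positive int = int

int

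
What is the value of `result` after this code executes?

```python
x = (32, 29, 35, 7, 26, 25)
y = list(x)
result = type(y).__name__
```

x is tuple; y is list; result = 'list'

'list'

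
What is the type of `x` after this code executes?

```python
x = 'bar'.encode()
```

str.encode() returns bytes

bytes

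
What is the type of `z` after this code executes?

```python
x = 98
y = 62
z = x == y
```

Equality comparison returns bool

bool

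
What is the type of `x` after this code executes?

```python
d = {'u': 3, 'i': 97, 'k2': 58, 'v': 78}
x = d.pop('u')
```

dict.pop() returns the value

int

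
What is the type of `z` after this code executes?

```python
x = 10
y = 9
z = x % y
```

int % int = int

int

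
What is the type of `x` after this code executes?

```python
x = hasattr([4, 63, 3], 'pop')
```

hasattr() returns bool

bool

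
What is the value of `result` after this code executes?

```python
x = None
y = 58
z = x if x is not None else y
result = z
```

x = None; y = 58; z = 58; result = 58

58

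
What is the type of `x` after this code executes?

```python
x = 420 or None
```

'or' returns first truthy value

int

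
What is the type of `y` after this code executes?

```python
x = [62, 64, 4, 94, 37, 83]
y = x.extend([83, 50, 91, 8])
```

list.extend() returns None

NoneType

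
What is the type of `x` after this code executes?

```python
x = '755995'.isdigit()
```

str.isdigit() returns bool

bool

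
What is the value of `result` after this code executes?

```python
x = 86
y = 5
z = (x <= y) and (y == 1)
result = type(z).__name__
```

x is int; y is int; z is bool; result = 'bool'

'bool'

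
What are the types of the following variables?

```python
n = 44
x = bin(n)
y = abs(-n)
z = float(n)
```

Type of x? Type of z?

bin() returns str; float() returns float

str, float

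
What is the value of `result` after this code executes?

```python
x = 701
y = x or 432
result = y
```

x = 701; y = 701; result = 701

701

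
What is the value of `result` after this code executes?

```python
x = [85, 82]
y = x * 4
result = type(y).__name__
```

x is list; y is list; result = 'list'

'list'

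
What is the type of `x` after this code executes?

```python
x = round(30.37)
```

round() with no decimal places returns int

int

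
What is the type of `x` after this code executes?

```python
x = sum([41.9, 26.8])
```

sum() of floats returns float

float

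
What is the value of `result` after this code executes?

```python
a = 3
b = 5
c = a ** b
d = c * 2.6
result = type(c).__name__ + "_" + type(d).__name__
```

a is int; b is int; c is int; d is float; result = 'int_float'

'int_float'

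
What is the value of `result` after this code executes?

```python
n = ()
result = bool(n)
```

n = (); result = False

False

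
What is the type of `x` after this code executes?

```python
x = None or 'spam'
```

'or' with None returns the other truthy value (str)

str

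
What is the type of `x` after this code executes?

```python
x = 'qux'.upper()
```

str.upper() returns str

str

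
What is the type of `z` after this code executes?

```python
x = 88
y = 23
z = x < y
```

Comparison returns bool

bool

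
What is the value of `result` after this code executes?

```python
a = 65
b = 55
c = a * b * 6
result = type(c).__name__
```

a is int; b is int; c is int; result = 'int'

'int'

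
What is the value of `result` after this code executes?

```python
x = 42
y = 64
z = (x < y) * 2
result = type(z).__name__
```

x is int; y is int; z is int; result = 'int'

'int'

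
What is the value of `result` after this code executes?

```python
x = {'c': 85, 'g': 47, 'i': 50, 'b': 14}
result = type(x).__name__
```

x is dict; result = 'dict'

'dict'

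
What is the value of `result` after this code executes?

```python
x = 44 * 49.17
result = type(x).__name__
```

x is float; result = 'float'

'float'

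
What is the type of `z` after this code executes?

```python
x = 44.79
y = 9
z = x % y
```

float % int = float

float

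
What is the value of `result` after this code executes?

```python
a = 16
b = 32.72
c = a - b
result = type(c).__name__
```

a is int; b is float; c is float; result = 'float'

'float'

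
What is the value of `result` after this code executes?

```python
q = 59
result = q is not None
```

q = 59; result = True

True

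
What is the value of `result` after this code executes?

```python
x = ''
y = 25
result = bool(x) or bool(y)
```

x = ''; y = 25; result = True

True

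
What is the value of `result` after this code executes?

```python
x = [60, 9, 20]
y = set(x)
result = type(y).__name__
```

x is list; y is set; result = 'set'

'set'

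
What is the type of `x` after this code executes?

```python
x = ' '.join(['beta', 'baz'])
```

str.join() returns str

str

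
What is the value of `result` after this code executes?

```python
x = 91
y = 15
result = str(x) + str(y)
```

x = 91; y = 15; result = '9115'

'9115'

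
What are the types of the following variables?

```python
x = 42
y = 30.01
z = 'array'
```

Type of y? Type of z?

y is assigned a number with a decimal point, so it is a float; z is assigned a quoted string literal, so it is a str

float, str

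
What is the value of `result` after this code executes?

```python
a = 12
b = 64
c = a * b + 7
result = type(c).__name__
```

a is int; b is int; c is int; result = 'int'

'int'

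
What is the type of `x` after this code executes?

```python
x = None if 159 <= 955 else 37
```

159 <= 955 is True, so the if branch is taken

NoneType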